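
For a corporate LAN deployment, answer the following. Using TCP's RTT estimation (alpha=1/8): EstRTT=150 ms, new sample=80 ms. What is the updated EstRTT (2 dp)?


Given: EstRTT = 150 ms, SampleRTT = 80 ms, alpha = 1/8
New EstRTT = (1 - alpha) * EstRTT + alpha * SampleRTT
(7/8) * 150 = 131.25
(1/8) * 80 = 10
New EstRTT = 131.25 + 10 = 141.25 ms -> 141.25 ms (2 dp)

141.25


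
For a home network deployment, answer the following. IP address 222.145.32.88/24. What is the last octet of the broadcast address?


Given: IP = 222.145.32.88, prefix = /24
Host bits = 32 - 24 = 8
Network last octet = 88 AND mask = 0
Host part size = 2^8 - 1 = 255
Broadcast last octet = 0 OR 255 = 255

255


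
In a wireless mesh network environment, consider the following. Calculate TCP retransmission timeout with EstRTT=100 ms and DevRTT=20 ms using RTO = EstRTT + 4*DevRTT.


Given: EstRTT = 100 ms, DevRTT = 20 ms
Timeout = EstRTT + 4 * DevRTT
4 * DevRTT = 4 * 20 = 80
Timeout = 100 + 80 = 180 ms

180


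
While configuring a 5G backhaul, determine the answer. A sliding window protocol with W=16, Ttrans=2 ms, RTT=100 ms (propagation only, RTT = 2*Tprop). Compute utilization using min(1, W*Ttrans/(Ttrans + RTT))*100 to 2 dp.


Given: W = 16, Ttrans = 2 ms, RTT = 100 ms (= 2 * Tprop, Tprop = 50 ms)
Cycle time = Ttrans + RTT = 2 + 100 = 102 ms (first packet sent until its ACK returns)
W * Ttrans = 16 * 2 = 32 ms of sending per cycle
W * Ttrans / (Ttrans + RTT) = 32 / 102 = 0.313725
U = min(1, 0.313725) = 0.313725
U% = 31.37%

31.37


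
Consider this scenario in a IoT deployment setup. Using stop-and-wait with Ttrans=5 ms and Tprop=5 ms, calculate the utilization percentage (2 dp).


Given: Ttrans = 5 ms, Tprop = 5 ms
RTT = 2 * Tprop = 2 * 5 = 10 ms
U = Ttrans / (Ttrans + RTT)
U = 5 / (5 + 10)
U = 5 / 15 = 0.333333
U% = 33.33%

33.33


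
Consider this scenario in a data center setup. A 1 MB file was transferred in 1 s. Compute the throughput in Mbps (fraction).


Given: file = 1 MB, time = 1 s
File in Mb = 1 * 8 = 8 Mb
Throughput = 8 / 1 Mbps
Throughput = 8 Mbps

8


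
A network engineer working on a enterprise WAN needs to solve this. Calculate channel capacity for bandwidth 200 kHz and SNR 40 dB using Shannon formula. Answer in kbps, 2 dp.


Given: B = 200 kHz, SNR = 40 dB
SNR linear = 10^(40/10) = 10000
1 + SNR = 10001
log2(10001) = 13.2878566418
C = 200 * 1000 * 13.2878566418 = 2657571.3284 bps
C = 2657.571328 kbps -> 2657.57 kbps (2 dp)

2657.57


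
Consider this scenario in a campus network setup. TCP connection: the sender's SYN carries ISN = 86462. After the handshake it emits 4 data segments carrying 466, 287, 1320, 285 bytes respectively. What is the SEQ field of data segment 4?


The SYN occupies sequence number ISN = 86462, so the first data byte is ISN + 1 = 86463.
SEQ of data segment i = (ISN + 1) + sum of payload sizes of segments 1..i-1.
Segment 1: SEQ = 86463, payload = 466 bytes
Segment 2: SEQ = 86929, payload = 287 bytes
Segment 3: SEQ = 87216, payload = 1320 bytes
Segment 4: SEQ = 88536, payload = 285 bytes
SEQ of segment 4 = 86463 + 466 + 287 + 1320 = 88536

88536


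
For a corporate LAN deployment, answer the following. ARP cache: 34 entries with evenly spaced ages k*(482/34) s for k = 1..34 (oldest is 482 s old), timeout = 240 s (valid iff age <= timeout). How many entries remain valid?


Ages are k * 482/34 s for k = 1..34 (spacing = 14.1765 s).
Entry k is valid iff k * 482/34 <= 240 iff k <= 34 * 240 / 482 = 16.9295
n_valid = floor(16.9295) = 16
(n_stale = 34 - 16 = 18)

16


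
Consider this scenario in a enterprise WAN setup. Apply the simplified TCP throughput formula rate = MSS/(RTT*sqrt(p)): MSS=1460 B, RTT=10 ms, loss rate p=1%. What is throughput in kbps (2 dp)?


Given: MSS = 1460 bytes, RTT = 10 ms, loss = 1%
RTT in seconds = 10 / 1000 = 0.01
Loss rate = 1% = 0.01
sqrt(loss) = sqrt(0.01) = 0.1
Throughput (bytes/s) = 1460 / (0.01 * 0.1) = 1460000.0000
Throughput (kbps) = 1460000.0000 * 8 / 1000 = 11680.000000 -> 11680.00 kbps (2 dp)

11680.00


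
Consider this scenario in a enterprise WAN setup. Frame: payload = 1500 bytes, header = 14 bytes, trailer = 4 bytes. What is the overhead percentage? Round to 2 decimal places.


Given: payload = 1500 B, header = 14 B, trailer = 4 B
Overhead bytes = header + trailer = 14 + 4 = 18
Total frame = payload + overhead = 1500 + 18 = 1518
Overhead % = 18 / 1518 * 100 = 1.1858% -> 1.19% (2 dp)

1.19


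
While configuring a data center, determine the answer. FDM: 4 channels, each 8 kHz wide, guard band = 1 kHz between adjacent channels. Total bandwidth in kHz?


Given: 4 channels, 8 kHz each, guard = 1 kHz
Channel bandwidth = 4 * 8 = 32 kHz
Guard bands = 3 gaps * 1 kHz = 3 kHz
Total = 32 + 3 = 35 kHz

35


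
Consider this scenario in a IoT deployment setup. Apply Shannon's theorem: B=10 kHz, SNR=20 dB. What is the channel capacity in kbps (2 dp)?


Given: B = 10 kHz, SNR = 20 dB
SNR linear = 10^(20/10) = 100
1 + SNR = 101
log2(101) = 6.6582114828
C = 10 * 1000 * 6.6582114828 = 66582.1148 bps
C = 66.582115 kbps -> 66.58 kbps (2 dp)

66.58


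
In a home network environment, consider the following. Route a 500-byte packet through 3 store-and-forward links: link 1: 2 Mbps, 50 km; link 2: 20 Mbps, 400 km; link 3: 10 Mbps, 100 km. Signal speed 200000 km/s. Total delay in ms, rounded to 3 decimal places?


Packet = 500 bytes = 4000 bits. Store-and-forward: sum (t_trans + t_prop) per link.
Link 1: t_trans = 4000/(2*10^6) s = 2.0000 ms; t_prop = 50/200000 s = 0.2500 ms; subtotal = 2.2500 ms
Link 2: t_trans = 4000/(20*10^6) s = 0.2000 ms; t_prop = 400/200000 s = 2.0000 ms; subtotal = 2.2000 ms
Link 3: t_trans = 4000/(10*10^6) s = 0.4000 ms; t_prop = 100/200000 s = 0.5000 ms; subtotal = 0.9000 ms
End-to-end = 2.2500 + 2.2000 + 0.9000 = 5.3500 ms -> 5.350 ms (3 dp)

5.350


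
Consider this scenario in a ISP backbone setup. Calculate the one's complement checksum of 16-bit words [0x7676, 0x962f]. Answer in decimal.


Given words: [0x7676, 0x962f]
Step 1: Sum all words
Raw sum = 30326 + 38447 = 68773
Step 2: Fold carry: (3237 + 1) = 3238
One's complement = ~3238 & 0xFFFF = 62297

62297


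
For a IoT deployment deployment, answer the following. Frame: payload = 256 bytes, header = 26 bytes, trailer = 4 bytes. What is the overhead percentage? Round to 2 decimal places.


Given: payload = 256 B, header = 26 B, trailer = 4 B
Overhead bytes = header + trailer = 26 + 4 = 30
Total frame = payload + overhead = 256 + 30 = 286
Overhead % = 30 / 286 * 100 = 10.4895% -> 10.49% (2 dp)

10.49


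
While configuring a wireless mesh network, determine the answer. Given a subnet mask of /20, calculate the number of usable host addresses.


Given: subnet mask /20
Host bits = 32 - 20 = 12
Total addresses = 2^12 = 4096
Usable hosts = 4096 - 2 (network + broadcast) = 4094

4094


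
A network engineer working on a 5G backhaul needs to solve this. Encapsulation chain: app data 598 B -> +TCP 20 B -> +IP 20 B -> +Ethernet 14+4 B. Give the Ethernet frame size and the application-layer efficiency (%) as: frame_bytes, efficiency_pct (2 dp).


TCP segment = 598 + 20 = 618 B
IP packet = 618 + 20 = 638 B
Ethernet frame = 638 + 14 + 4 = 656 B
Efficiency = app / frame = 598 / 656 = 0.911585 = 91.1585% -> 91.16% (2 dp)

656, 91.16


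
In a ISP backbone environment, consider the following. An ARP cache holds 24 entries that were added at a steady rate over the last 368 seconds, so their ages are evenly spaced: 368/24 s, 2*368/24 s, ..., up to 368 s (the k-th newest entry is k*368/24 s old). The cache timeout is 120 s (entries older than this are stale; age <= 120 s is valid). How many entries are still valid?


Ages are k * 368/24 s for k = 1..24 (spacing = 15.3333 s).
Entry k is valid iff k * 368/24 <= 120 iff k <= 24 * 120 / 368 = 7.8261
n_valid = floor(7.8261) = 7
(n_stale = 24 - 7 = 17)

7


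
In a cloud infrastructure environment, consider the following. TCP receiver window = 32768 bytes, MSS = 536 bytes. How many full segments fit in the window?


Given: RWND = 32768 bytes, MSS = 536 bytes
Full segments = floor(RWND / MSS)
Full segments = floor(32768 / 536)
Full segments = floor(61.1343) = 61

61


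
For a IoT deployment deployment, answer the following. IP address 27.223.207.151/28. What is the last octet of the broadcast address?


Given: IP = 27.223.207.151, prefix = /28
Host bits = 32 - 28 = 4
Network last octet = 151 AND mask = 144
Host part size = 2^4 - 1 = 15
Broadcast last octet = 144 OR 15 = 159

159


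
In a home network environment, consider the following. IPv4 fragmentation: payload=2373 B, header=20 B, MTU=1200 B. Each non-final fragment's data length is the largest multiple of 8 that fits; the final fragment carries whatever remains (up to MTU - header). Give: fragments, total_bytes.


Max data per non-final fragment = floor((MTU - header)/8)*8 = floor((1200 - 20)/8)*8 = floor(1180/8)*8 = 1176 B
Final fragment needs no 8-byte alignment: it can carry up to MTU - header = 1180 B
Non-final fragments needed = ceil((payload - 1180) / 1176) = ceil(1193/1176) = ceil(1.0145) = 2
Number of fragments = 2 + 1 = 3
Fragment sizes (data): 2 * 1176 B + 21 B (last, 21 <= 1180 OK)
Total bytes sent = payload + n_frags * header = 2373 + 3*20 = 2373 + 60 = 2433 B

3, 2433


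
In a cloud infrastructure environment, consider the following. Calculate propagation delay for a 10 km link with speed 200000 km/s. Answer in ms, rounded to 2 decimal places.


Given: distance = 10 km, speed = 200000 km/s
Delay = distance / speed = 10 / 200000 seconds
Delay in ms = 10 * 1000 / 200000
Delay = 0.0500 ms
Rounded to 2 dp = 0.05 ms

0.05


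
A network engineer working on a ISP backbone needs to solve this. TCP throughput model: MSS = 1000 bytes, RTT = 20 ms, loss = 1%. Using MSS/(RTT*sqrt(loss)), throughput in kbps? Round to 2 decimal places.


Given: MSS = 1000 bytes, RTT = 20 ms, loss = 1%
RTT in seconds = 20 / 1000 = 0.02
Loss rate = 1% = 0.01
sqrt(loss) = sqrt(0.01) = 0.1
Throughput (bytes/s) = 1000 / (0.02 * 0.1) = 500000.0000
Throughput (kbps) = 500000.0000 * 8 / 1000 = 4000.000000 -> 4000.00 kbps (2 dp)

4000.00


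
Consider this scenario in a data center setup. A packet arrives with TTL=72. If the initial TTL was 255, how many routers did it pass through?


Given: initial TTL = 255, received TTL = 72
Hops = initial TTL - received TTL
Hops = 255 - 72 = 183

183


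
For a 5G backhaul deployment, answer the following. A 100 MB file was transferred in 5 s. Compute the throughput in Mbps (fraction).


Given: file = 100 MB, time = 5 s
File in Mb = 100 * 8 = 800 Mb
Throughput = 800 / 5 Mbps
Throughput = 160 Mbps

160


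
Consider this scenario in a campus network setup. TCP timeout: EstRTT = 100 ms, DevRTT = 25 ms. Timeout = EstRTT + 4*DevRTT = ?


Given: EstRTT = 100 ms, DevRTT = 25 ms
Timeout = EstRTT + 4 * DevRTT
4 * DevRTT = 4 * 25 = 100
Timeout = 100 + 100 = 200 ms

200


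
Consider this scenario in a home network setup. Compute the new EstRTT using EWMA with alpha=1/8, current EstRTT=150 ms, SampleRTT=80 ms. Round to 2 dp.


Given: EstRTT = 150 ms, SampleRTT = 80 ms, alpha = 1/8
New EstRTT = (1 - alpha) * EstRTT + alpha * SampleRTT
(7/8) * 150 = 131.25
(1/8) * 80 = 10
New EstRTT = 131.25 + 10 = 141.25 ms -> 141.25 ms (2 dp)

141.25


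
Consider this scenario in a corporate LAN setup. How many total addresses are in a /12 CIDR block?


Given: CIDR prefix /12
Host bits = 32 - 12 = 20
Total addresses = 2^20 = 1048576

1048576


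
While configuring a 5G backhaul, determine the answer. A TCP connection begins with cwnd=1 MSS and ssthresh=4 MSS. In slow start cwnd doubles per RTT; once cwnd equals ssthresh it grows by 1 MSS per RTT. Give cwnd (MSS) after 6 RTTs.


RTT 0: cwnd = 1 MSS (initial)
RTT 1: cwnd = 2 MSS (slow start, doubled)
RTT 2: cwnd = 4 MSS (slow start, doubled)
RTT 3: cwnd = 5 MSS (congestion avoidance, +1)
RTT 4: cwnd = 6 MSS (congestion avoidance, +1)
RTT 5: cwnd = 7 MSS (congestion avoidance, +1)
RTT 6: cwnd = 8 MSS (congestion avoidance, +1)

8


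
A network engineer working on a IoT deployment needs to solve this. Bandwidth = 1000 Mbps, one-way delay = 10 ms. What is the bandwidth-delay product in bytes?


Given: bandwidth = 1000 Mbps, delay = 10 ms
BDP in bits = 1000 * 10^6 * 10 / 1000
BDP in bits = 10000000
BDP in bytes = 10000000 / 8 = 1250000

1250000


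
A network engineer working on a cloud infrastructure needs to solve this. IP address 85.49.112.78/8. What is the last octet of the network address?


Given: IP = 85.49.112.78, prefix = /8
Subnet mask = 255.0.0.0
Last octet of IP: 78
Last octet of mask: 0
Network last octet = 78 AND 0 = 0

0


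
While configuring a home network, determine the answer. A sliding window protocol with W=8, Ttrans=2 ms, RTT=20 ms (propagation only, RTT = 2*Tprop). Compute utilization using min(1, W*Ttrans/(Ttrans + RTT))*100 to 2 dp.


Given: W = 8, Ttrans = 2 ms, RTT = 20 ms (= 2 * Tprop, Tprop = 10 ms)
Cycle time = Ttrans + RTT = 2 + 20 = 22 ms (first packet sent until its ACK returns)
W * Ttrans = 8 * 2 = 16 ms of sending per cycle
W * Ttrans / (Ttrans + RTT) = 16 / 22 = 0.727273
U = min(1, 0.727273) = 0.727273
U% = 72.73%

72.73


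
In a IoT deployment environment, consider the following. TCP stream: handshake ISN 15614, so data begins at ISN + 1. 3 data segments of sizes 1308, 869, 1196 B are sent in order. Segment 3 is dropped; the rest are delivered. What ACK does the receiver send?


SYN uses sequence number 15614; first data byte = ISN + 1 = 15615.
Segment 1: SEQ = 15615, len = 1308 B, covers [15615, 16922]
Segment 2: SEQ = 16923, len = 869 B, covers [16923, 17791]
Segment 3: SEQ = 17792, len = 1196 B, covers [17792, 18987] [LOST]
In-order data received: bytes [15615, 17791] (segments 1..2).
Segment 3 missing -> gap begins at byte 17792.
Cumulative ACK = next expected in-order byte = 15615 + 1308 + 869 = 17792

17792


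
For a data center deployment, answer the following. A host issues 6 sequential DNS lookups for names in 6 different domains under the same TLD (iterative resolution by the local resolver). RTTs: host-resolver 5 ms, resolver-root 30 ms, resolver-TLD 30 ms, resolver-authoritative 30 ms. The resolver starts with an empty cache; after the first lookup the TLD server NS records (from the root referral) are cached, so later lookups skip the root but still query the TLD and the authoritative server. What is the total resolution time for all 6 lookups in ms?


Lookup 1 (cold cache): local + root + TLD + auth = 5 + 30 + 30 + 30 = 95 ms
Lookups 2..6 (TLD NS cached -> skip root; new domain -> still ask TLD and auth): local + TLD + auth = 5 + 30 + 30 = 65 ms each
Remaining 5 lookups: 5 * 65 = 325 ms
Total = 95 + 325 = 420 ms

420


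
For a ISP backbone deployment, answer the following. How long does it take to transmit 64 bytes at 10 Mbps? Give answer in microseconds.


Given: packet = 64 bytes, bandwidth = 10 Mbps
Packet in bits = 64 * 8 = 512 bits
Bandwidth = 10 * 10^6 = 10000000 bps
Time = 512 / 10000000 seconds
Time in us = 512 * 10^6 / 10000000 = 51.2

51.2


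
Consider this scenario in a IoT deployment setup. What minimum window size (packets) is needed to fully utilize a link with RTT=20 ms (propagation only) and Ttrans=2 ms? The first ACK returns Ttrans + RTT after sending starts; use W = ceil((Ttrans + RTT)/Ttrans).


Given: Ttrans = 2 ms, RTT = 20 ms (= 2 * Tprop, Tprop = 10 ms)
Time until first ACK returns = Ttrans + RTT = 2 + 20 = 22 ms
Need W * Ttrans >= Ttrans + RTT  ->  W >= (Ttrans + RTT) / Ttrans
(Ttrans + RTT) / Ttrans = 22 / 2 = 11
W_min = ceil(11) = 11

11


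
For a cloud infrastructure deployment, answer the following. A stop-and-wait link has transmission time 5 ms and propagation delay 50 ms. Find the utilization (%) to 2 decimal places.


Given: Ttrans = 5 ms, Tprop = 50 ms
RTT = 2 * Tprop = 2 * 50 = 100 ms
U = Ttrans / (Ttrans + RTT)
U = 5 / (5 + 100)
U = 5 / 105 = 0.047619
U% = 4.76%

4.76


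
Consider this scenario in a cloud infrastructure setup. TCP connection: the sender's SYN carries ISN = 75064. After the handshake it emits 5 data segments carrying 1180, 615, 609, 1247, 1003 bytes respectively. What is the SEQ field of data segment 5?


The SYN occupies sequence number ISN = 75064, so the first data byte is ISN + 1 = 75065.
SEQ of data segment i = (ISN + 1) + sum of payload sizes of segments 1..i-1.
Segment 1: SEQ = 75065, payload = 1180 bytes
Segment 2: SEQ = 76245, payload = 615 bytes
Segment 3: SEQ = 76860, payload = 609 bytes
Segment 4: SEQ = 77469, payload = 1247 bytes
Segment 5: SEQ = 78716, payload = 1003 bytes
SEQ of segment 5 = 75065 + 1180 + 615 + 609 + 1247 = 78716

78716


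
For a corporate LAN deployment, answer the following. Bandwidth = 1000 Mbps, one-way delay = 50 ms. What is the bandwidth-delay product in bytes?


Given: bandwidth = 1000 Mbps, delay = 50 ms
BDP in bits = 1000 * 10^6 * 50 / 1000
BDP in bits = 50000000
BDP in bytes = 50000000 / 8 = 6250000

6250000


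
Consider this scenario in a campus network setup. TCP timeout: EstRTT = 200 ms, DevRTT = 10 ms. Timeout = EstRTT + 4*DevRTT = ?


Given: EstRTT = 200 ms, DevRTT = 10 ms
Timeout = EstRTT + 4 * DevRTT
4 * DevRTT = 4 * 10 = 40
Timeout = 200 + 40 = 240 ms

240


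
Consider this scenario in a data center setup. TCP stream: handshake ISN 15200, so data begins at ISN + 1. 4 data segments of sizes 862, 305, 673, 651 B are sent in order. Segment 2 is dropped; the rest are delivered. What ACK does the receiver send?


SYN uses sequence number 15200; first data byte = ISN + 1 = 15201.
Segment 1: SEQ = 15201, len = 862 B, covers [15201, 16062]
Segment 2: SEQ = 16063, len = 305 B, covers [16063, 16367] [LOST]
Segment 3: SEQ = 16368, len = 673 B, covers [16368, 17040]
Segment 4: SEQ = 17041, len = 651 B, covers [17041, 17691]
In-order data received: bytes [15201, 16062] (segments 1..1).
Segment 2 missing -> gap begins at byte 16063; later segments buffered out of order.
Cumulative ACK = next expected in-order byte = 15201 + 862 = 16063

16063


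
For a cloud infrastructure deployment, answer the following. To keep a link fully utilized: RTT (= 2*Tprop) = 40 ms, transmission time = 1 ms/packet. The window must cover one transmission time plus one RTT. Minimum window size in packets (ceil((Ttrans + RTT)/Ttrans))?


Given: Ttrans = 1 ms, RTT = 40 ms (= 2 * Tprop, Tprop = 20 ms)
Time until first ACK returns = Ttrans + RTT = 1 + 40 = 41 ms
Need W * Ttrans >= Ttrans + RTT  ->  W >= (Ttrans + RTT) / Ttrans
(Ttrans + RTT) / Ttrans = 41 / 1 = 41
W_min = ceil(41) = 41

41


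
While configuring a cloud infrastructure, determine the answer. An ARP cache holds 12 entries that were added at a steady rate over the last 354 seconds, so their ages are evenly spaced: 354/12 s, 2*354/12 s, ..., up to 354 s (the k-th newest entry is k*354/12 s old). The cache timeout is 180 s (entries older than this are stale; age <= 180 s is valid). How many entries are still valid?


Ages are k * 354/12 s for k = 1..12 (spacing = 29.5000 s).
Entry k is valid iff k * 354/12 <= 180 iff k <= 12 * 180 / 354 = 6.1017
n_valid = floor(6.1017) = 6
(n_stale = 12 - 6 = 6)

6


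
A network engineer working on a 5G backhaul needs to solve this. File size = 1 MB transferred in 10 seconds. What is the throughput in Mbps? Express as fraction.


Given: file = 1 MB, time = 10 s
File in Mb = 1 * 8 = 8 Mb
Throughput = 8 / 10 Mbps
Throughput = 4/5 Mbps

4/5


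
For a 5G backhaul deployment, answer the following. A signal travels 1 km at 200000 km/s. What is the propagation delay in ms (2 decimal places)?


Given: distance = 1 km, speed = 200000 km/s
Delay = distance / speed = 1 / 200000 seconds
Delay in ms = 1 * 1000 / 200000
Delay = 0.0050 ms
Rounded to 2 dp = 0.01 ms

0.01


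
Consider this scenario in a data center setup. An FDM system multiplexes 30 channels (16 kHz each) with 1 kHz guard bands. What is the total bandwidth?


Given: 30 channels, 16 kHz each, guard = 1 kHz
Channel bandwidth = 30 * 16 = 480 kHz
Guard bands = 29 gaps * 1 kHz = 29 kHz
Total = 480 + 29 = 509 kHz

509


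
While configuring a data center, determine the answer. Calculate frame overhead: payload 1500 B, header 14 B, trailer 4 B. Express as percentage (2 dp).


Given: payload = 1500 B, header = 14 B, trailer = 4 B
Overhead bytes = header + trailer = 14 + 4 = 18
Total frame = payload + overhead = 1500 + 18 = 1518
Overhead % = 18 / 1518 * 100 = 1.1858% -> 1.19% (2 dp)

1.19


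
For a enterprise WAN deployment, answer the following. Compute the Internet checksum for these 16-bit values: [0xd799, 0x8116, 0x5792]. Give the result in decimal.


Given words: [0xd799, 0x8116, 0x5792]
Step 1: Sum all words
Raw sum = 55193 + 33046 + 22418 = 110657
Step 2: Fold carry: (45121 + 1) = 45122
One's complement = ~45122 & 0xFFFF = 20413

20413


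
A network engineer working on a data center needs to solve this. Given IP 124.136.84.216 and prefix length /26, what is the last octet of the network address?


Given: IP = 124.136.84.216, prefix = /26
Subnet mask = 255.255.255.192
Last octet of IP: 216
Last octet of mask: 192
Network last octet = 216 AND 192 = 192

192


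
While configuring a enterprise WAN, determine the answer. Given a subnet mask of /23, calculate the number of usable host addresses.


Given: subnet mask /23
Host bits = 32 - 23 = 9
Total addresses = 2^9 = 512
Usable hosts = 512 - 2 (network + broadcast) = 510

510


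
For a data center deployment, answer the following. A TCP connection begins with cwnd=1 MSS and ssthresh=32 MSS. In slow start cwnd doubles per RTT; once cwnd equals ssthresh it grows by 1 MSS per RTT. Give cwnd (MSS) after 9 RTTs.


RTT 0: cwnd = 1 MSS (initial)
RTT 1: cwnd = 2 MSS (slow start, doubled)
RTT 2: cwnd = 4 MSS (slow start, doubled)
RTT 3: cwnd = 8 MSS (slow start, doubled)
RTT 4: cwnd = 16 MSS (slow start, doubled)
RTT 5: cwnd = 32 MSS (slow start, doubled)
RTT 6: cwnd = 33 MSS (congestion avoidance, +1)
RTT 7: cwnd = 34 MSS (congestion avoidance, +1)
RTT 8: cwnd = 35 MSS (congestion avoidance, +1)
RTT 9: cwnd = 36 MSS (congestion avoidance, +1)

36


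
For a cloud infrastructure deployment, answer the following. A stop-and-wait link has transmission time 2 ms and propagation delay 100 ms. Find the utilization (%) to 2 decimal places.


Given: Ttrans = 2 ms, Tprop = 100 ms
RTT = 2 * Tprop = 2 * 100 = 200 ms
U = Ttrans / (Ttrans + RTT)
U = 2 / (2 + 200)
U = 2 / 202 = 0.009901
U% = 0.99%

0.99


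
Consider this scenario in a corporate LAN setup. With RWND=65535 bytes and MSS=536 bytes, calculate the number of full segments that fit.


Given: RWND = 65535 bytes, MSS = 536 bytes
Full segments = floor(RWND / MSS)
Full segments = floor(65535 / 536)
Full segments = floor(122.2668) = 122

122


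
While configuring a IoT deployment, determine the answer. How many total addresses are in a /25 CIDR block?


Given: CIDR prefix /25
Host bits = 32 - 25 = 7
Total addresses = 2^7 = 128

128


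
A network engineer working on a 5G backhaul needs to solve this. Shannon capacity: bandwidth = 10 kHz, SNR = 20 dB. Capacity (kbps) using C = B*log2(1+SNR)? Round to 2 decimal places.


Given: B = 10 kHz, SNR = 20 dB
SNR linear = 10^(20/10) = 100
1 + SNR = 101
log2(101) = 6.6582114828
C = 10 * 1000 * 6.6582114828 = 66582.1148 bps
C = 66.582115 kbps -> 66.58 kbps (2 dp)

66.58


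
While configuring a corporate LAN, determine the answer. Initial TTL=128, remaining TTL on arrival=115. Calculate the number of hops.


Given: initial TTL = 128, received TTL = 115
Hops = initial TTL - received TTL
Hops = 128 - 115 = 13

13


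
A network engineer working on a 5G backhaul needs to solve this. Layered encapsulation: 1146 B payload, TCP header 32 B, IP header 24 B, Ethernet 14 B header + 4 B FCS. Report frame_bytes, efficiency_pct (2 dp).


TCP segment = 1146 + 32 = 1178 B
IP packet = 1178 + 24 = 1202 B
Ethernet frame = 1202 + 14 + 4 = 1220 B
Efficiency = app / frame = 1146 / 1220 = 0.939344 = 93.9344% -> 93.93% (2 dp)

1220, 93.93


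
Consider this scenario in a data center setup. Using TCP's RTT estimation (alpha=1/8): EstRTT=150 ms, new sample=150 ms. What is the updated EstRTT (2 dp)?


Given: EstRTT = 150 ms, SampleRTT = 150 ms, alpha = 1/8
New EstRTT = (1 - alpha) * EstRTT + alpha * SampleRTT
(7/8) * 150 = 131.25
(1/8) * 150 = 18.75
New EstRTT = 131.25 + 18.75 = 150 ms -> 150.00 ms (2 dp)

150.00


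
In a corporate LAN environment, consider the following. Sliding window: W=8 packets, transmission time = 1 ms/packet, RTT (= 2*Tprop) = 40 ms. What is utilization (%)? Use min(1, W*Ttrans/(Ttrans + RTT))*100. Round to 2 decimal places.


Given: W = 8, Ttrans = 1 ms, RTT = 40 ms (= 2 * Tprop, Tprop = 20 ms)
Cycle time = Ttrans + RTT = 1 + 40 = 41 ms (first packet sent until its ACK returns)
W * Ttrans = 8 * 1 = 8 ms of sending per cycle
W * Ttrans / (Ttrans + RTT) = 8 / 41 = 0.195122
U = min(1, 0.195122) = 0.195122
U% = 19.51%

19.51


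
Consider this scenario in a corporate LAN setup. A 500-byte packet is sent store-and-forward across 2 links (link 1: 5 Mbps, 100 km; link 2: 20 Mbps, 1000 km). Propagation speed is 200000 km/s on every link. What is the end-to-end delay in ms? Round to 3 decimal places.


Packet = 500 bytes = 4000 bits. Store-and-forward: sum (t_trans + t_prop) per link.
Link 1: t_trans = 4000/(5*10^6) s = 0.8000 ms; t_prop = 100/200000 s = 0.5000 ms; subtotal = 1.3000 ms
Link 2: t_trans = 4000/(20*10^6) s = 0.2000 ms; t_prop = 1000/200000 s = 5.0000 ms; subtotal = 5.2000 ms
End-to-end = 1.3000 + 5.2000 = 6.5000 ms -> 6.500 ms (3 dp)

6.500


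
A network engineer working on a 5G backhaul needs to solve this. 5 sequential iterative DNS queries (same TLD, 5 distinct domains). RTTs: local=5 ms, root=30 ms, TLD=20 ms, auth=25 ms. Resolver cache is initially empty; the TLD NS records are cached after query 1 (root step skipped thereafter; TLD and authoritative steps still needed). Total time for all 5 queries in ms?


Lookup 1 (cold cache): local + root + TLD + auth = 5 + 30 + 20 + 25 = 80 ms
Lookups 2..5 (TLD NS cached -> skip root; new domain -> still ask TLD and auth): local + TLD + auth = 5 + 20 + 25 = 50 ms each
Remaining 4 lookups: 4 * 50 = 200 ms
Total = 80 + 200 = 280 ms

280


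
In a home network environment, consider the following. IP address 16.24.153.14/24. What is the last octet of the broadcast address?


Given: IP = 16.24.153.14, prefix = /24
Host bits = 32 - 24 = 8
Network last octet = 14 AND mask = 0
Host part size = 2^8 - 1 = 255
Broadcast last octet = 0 OR 255 = 255

255


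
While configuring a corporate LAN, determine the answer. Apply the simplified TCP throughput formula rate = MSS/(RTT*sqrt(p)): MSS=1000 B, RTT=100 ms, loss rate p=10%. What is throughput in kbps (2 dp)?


Given: MSS = 1000 bytes, RTT = 100 ms, loss = 10%
RTT in seconds = 100 / 1000 = 0.1
Loss rate = 10% = 0.1
sqrt(loss) = sqrt(0.1) = 0.316227766017
Throughput (bytes/s) = 1000 / (0.1 * 0.316227766017) = 31622.7766
Throughput (kbps) = 31622.7766 * 8 / 1000 = 252.982213 -> 252.98 kbps (2 dp)

252.98


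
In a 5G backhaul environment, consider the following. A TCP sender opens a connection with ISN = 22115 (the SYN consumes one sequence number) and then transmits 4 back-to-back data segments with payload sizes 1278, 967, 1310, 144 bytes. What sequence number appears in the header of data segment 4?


The SYN occupies sequence number ISN = 22115, so the first data byte is ISN + 1 = 22116.
SEQ of data segment i = (ISN + 1) + sum of payload sizes of segments 1..i-1.
Segment 1: SEQ = 22116, payload = 1278 bytes
Segment 2: SEQ = 23394, payload = 967 bytes
Segment 3: SEQ = 24361, payload = 1310 bytes
Segment 4: SEQ = 25671, payload = 144 bytes
SEQ of segment 4 = 22116 + 1278 + 967 + 1310 = 25671

25671


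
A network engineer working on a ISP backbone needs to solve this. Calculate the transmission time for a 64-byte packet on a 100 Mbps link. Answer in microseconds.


Given: packet = 64 bytes, bandwidth = 100 Mbps
Packet in bits = 64 * 8 = 512 bits
Bandwidth = 100 * 10^6 = 100000000 bps
Time = 512 / 100000000 seconds
Time in us = 512 * 10^6 / 100000000 = 5.12

5.12


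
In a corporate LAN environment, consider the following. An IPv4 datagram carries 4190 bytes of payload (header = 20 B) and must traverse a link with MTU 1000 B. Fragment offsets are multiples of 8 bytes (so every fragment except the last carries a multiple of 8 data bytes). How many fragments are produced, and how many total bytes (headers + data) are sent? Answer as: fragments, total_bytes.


Max data per non-final fragment = floor((MTU - header)/8)*8 = floor((1000 - 20)/8)*8 = floor(980/8)*8 = 976 B
Final fragment needs no 8-byte alignment: it can carry up to MTU - header = 980 B
Non-final fragments needed = ceil((payload - 980) / 976) = ceil(3210/976) = ceil(3.2889) = 4
Number of fragments = 4 + 1 = 5
Fragment sizes (data): 4 * 976 B + 286 B (last, 286 <= 980 OK)
Total bytes sent = payload + n_frags * header = 4190 + 5*20 = 4190 + 100 = 4290 B

5, 4290


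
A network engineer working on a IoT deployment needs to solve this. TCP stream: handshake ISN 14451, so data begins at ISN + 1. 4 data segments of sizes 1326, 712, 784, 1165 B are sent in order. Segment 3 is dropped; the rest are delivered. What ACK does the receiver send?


SYN uses sequence number 14451; first data byte = ISN + 1 = 14452.
Segment 1: SEQ = 14452, len = 1326 B, covers [14452, 15777]
Segment 2: SEQ = 15778, len = 712 B, covers [15778, 16489]
Segment 3: SEQ = 16490, len = 784 B, covers [16490, 17273] [LOST]
Segment 4: SEQ = 17274, len = 1165 B, covers [17274, 18438]
In-order data received: bytes [14452, 16489] (segments 1..2).
Segment 3 missing -> gap begins at byte 16490; later segments buffered out of order.
Cumulative ACK = next expected in-order byte = 14452 + 1326 + 712 = 16490

16490


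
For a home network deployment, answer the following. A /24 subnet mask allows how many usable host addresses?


Given: subnet mask /24
Host bits = 32 - 24 = 8
Total addresses = 2^8 = 256
Usable hosts = 256 - 2 (network + broadcast) = 254

254


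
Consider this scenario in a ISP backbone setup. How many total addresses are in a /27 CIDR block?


Given: CIDR prefix /27
Host bits = 32 - 27 = 5
Total addresses = 2^5 = 32

32


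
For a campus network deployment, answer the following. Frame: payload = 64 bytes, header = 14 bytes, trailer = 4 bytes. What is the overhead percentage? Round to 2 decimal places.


Given: payload = 64 B, header = 14 B, trailer = 4 B
Overhead bytes = header + trailer = 14 + 4 = 18
Total frame = payload + overhead = 64 + 18 = 82
Overhead % = 18 / 82 * 100 = 21.9512% -> 21.95% (2 dp)

21.95


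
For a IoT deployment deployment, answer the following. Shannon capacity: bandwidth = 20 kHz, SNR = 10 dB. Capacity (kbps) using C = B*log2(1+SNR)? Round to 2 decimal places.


Given: B = 20 kHz, SNR = 10 dB
SNR linear = 10^(10/10) = 10
1 + SNR = 11
log2(11) = 3.4594316186
C = 20 * 1000 * 3.4594316186 = 69188.6324 bps
C = 69.188632 kbps -> 69.19 kbps (2 dp)

69.19


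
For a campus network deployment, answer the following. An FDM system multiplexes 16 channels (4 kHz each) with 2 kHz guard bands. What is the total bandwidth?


Given: 16 channels, 4 kHz each, guard = 2 kHz
Channel bandwidth = 16 * 4 = 64 kHz
Guard bands = 15 gaps * 2 kHz = 30 kHz
Total = 64 + 30 = 94 kHz

94


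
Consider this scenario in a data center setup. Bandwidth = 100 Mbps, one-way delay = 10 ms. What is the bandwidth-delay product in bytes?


Given: bandwidth = 100 Mbps, delay = 10 ms
BDP in bits = 100 * 10^6 * 10 / 1000
BDP in bits = 1000000
BDP in bytes = 1000000 / 8 = 125000

125000


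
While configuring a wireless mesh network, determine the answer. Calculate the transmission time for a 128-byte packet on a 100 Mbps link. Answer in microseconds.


Given: packet = 128 bytes, bandwidth = 100 Mbps
Packet in bits = 128 * 8 = 1024 bits
Bandwidth = 100 * 10^6 = 100000000 bps
Time = 1024 / 100000000 seconds
Time in us = 1024 * 10^6 / 100000000 = 10.24

10.24


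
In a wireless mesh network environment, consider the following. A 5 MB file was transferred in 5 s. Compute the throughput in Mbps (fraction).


Given: file = 5 MB, time = 5 s
File in Mb = 5 * 8 = 40 Mb
Throughput = 40 / 5 Mbps
Throughput = 8 Mbps

8


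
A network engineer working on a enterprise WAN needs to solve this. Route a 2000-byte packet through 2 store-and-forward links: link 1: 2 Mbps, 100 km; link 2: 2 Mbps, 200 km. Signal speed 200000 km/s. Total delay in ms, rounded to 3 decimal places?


Packet = 2000 bytes = 16000 bits. Store-and-forward: sum (t_trans + t_prop) per link.
Link 1: t_trans = 16000/(2*10^6) s = 8.0000 ms; t_prop = 100/200000 s = 0.5000 ms; subtotal = 8.5000 ms
Link 2: t_trans = 16000/(2*10^6) s = 8.0000 ms; t_prop = 200/200000 s = 1.0000 ms; subtotal = 9.0000 ms
End-to-end = 8.5000 + 9.0000 = 17.5000 ms -> 17.500 ms (3 dp)

17.500


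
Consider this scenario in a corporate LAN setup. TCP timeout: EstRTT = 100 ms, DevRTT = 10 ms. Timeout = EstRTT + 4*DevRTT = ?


Given: EstRTT = 100 ms, DevRTT = 10 ms
Timeout = EstRTT + 4 * DevRTT
4 * DevRTT = 4 * 10 = 40
Timeout = 100 + 40 = 140 ms

140


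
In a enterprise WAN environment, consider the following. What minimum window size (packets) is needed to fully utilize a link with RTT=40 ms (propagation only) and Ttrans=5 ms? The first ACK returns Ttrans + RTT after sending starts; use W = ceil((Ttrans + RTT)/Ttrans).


Given: Ttrans = 5 ms, RTT = 40 ms (= 2 * Tprop, Tprop = 20 ms)
Time until first ACK returns = Ttrans + RTT = 5 + 40 = 45 ms
Need W * Ttrans >= Ttrans + RTT  ->  W >= (Ttrans + RTT) / Ttrans
(Ttrans + RTT) / Ttrans = 45 / 5 = 9
W_min = ceil(9) = 9

9


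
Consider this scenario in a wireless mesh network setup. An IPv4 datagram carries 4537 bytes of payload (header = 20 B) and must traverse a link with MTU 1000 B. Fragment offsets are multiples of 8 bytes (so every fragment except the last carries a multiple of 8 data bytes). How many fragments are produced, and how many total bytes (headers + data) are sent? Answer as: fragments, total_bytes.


Max data per non-final fragment = floor((MTU - header)/8)*8 = floor((1000 - 20)/8)*8 = floor(980/8)*8 = 976 B
Final fragment needs no 8-byte alignment: it can carry up to MTU - header = 980 B
Non-final fragments needed = ceil((payload - 980) / 976) = ceil(3557/976) = ceil(3.6445) = 4
Number of fragments = 4 + 1 = 5
Fragment sizes (data): 4 * 976 B + 633 B (last, 633 <= 980 OK)
Total bytes sent = payload + n_frags * header = 4537 + 5*20 = 4537 + 100 = 4637 B

5, 4637


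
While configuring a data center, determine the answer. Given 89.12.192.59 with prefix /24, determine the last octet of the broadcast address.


Given: IP = 89.12.192.59, prefix = /24
Host bits = 32 - 24 = 8
Network last octet = 59 AND mask = 0
Host part size = 2^8 - 1 = 255
Broadcast last octet = 0 OR 255 = 255

255


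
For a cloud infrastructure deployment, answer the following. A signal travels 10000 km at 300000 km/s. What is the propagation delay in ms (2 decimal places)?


Given: distance = 10000 km, speed = 300000 km/s
Delay = distance / speed = 10000 / 300000 seconds
Delay in ms = 10000 * 1000 / 300000
Delay = 33.3333 ms
Rounded to 2 dp = 33.33 ms

33.33


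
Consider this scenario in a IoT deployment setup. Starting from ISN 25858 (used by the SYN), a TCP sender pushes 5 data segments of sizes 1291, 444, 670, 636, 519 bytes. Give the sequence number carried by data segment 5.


The SYN occupies sequence number ISN = 25858, so the first data byte is ISN + 1 = 25859.
SEQ of data segment i = (ISN + 1) + sum of payload sizes of segments 1..i-1.
Segment 1: SEQ = 25859, payload = 1291 bytes
Segment 2: SEQ = 27150, payload = 444 bytes
Segment 3: SEQ = 27594, payload = 670 bytes
Segment 4: SEQ = 28264, payload = 636 bytes
Segment 5: SEQ = 28900, payload = 519 bytes
SEQ of segment 5 = 25859 + 1291 + 444 + 670 + 636 = 28900

28900


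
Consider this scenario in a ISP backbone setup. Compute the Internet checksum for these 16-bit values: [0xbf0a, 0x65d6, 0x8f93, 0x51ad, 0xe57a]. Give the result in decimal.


Given words: [0xbf0a, 0x65d6, 0x8f93, 0x51ad, 0xe57a]
Step 1: Sum all words
Raw sum = 48906 + 26070 + 36755 + 20909 + 58746 = 191386
Step 2: Fold carry: (60314 + 2) = 60316
One's complement = ~60316 & 0xFFFF = 5219

5219


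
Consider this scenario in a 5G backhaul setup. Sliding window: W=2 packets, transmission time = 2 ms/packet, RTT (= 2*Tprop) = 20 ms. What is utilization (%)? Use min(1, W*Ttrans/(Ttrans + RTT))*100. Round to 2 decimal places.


Given: W = 2, Ttrans = 2 ms, RTT = 20 ms (= 2 * Tprop, Tprop = 10 ms)
Cycle time = Ttrans + RTT = 2 + 20 = 22 ms (first packet sent until its ACK returns)
W * Ttrans = 2 * 2 = 4 ms of sending per cycle
W * Ttrans / (Ttrans + RTT) = 4 / 22 = 0.181818
U = min(1, 0.181818) = 0.181818
U% = 18.18%

18.18


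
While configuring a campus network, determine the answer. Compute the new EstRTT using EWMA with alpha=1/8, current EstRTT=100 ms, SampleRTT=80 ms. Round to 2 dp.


Given: EstRTT = 100 ms, SampleRTT = 80 ms, alpha = 1/8
New EstRTT = (1 - alpha) * EstRTT + alpha * SampleRTT
(7/8) * 100 = 87.5
(1/8) * 80 = 10
New EstRTT = 87.5 + 10 = 97.5 ms -> 97.50 ms (2 dp)

97.50


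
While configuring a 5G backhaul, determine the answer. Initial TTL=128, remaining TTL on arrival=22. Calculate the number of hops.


Given: initial TTL = 128, received TTL = 22
Hops = initial TTL - received TTL
Hops = 128 - 22 = 106

106


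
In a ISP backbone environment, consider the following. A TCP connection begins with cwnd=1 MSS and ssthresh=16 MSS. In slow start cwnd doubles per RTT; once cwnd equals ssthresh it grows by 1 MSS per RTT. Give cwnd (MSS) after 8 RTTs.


RTT 0: cwnd = 1 MSS (initial)
RTT 1: cwnd = 2 MSS (slow start, doubled)
RTT 2: cwnd = 4 MSS (slow start, doubled)
RTT 3: cwnd = 8 MSS (slow start, doubled)
RTT 4: cwnd = 16 MSS (slow start, doubled)
RTT 5: cwnd = 17 MSS (congestion avoidance, +1)
RTT 6: cwnd = 18 MSS (congestion avoidance, +1)
RTT 7: cwnd = 19 MSS (congestion avoidance, +1)
RTT 8: cwnd = 20 MSS (congestion avoidance, +1)

20


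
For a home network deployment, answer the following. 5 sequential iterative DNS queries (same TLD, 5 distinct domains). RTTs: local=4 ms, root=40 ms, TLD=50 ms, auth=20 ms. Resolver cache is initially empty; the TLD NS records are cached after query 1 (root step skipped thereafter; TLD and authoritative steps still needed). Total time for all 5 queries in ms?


Lookup 1 (cold cache): local + root + TLD + auth = 4 + 40 + 50 + 20 = 114 ms
Lookups 2..5 (TLD NS cached -> skip root; new domain -> still ask TLD and auth): local + TLD + auth = 4 + 50 + 20 = 74 ms each
Remaining 4 lookups: 4 * 74 = 296 ms
Total = 114 + 296 = 410 ms

410


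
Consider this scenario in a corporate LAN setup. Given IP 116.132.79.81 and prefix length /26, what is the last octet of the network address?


Given: IP = 116.132.79.81, prefix = /26
Subnet mask = 255.255.255.192
Last octet of IP: 81
Last octet of mask: 192
Network last octet = 81 AND 192 = 64

64


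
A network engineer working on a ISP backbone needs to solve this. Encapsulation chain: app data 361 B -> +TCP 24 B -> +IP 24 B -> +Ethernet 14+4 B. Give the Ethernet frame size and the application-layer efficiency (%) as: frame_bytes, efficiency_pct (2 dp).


TCP segment = 361 + 24 = 385 B
IP packet = 385 + 24 = 409 B
Ethernet frame = 409 + 14 + 4 = 427 B
Efficiency = app / frame = 361 / 427 = 0.845433 = 84.5433% -> 84.54% (2 dp)

427, 84.54


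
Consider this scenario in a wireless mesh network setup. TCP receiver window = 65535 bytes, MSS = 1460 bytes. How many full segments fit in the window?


Given: RWND = 65535 bytes, MSS = 1460 bytes
Full segments = floor(RWND / MSS)
Full segments = floor(65535 / 1460)
Full segments = floor(44.887) = 44

44


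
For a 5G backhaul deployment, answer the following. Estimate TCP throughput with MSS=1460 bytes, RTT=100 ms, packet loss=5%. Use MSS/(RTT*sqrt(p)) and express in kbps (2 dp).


Given: MSS = 1460 bytes, RTT = 100 ms, loss = 5%
RTT in seconds = 100 / 1000 = 0.1
Loss rate = 5% = 0.05
sqrt(loss) = sqrt(0.05) = 0.223606797750
Throughput (bytes/s) = 1460 / (0.1 * 0.223606797750) = 65293.1849
Throughput (kbps) = 65293.1849 * 8 / 1000 = 522.345480 -> 522.35 kbps (2 dp)

522.35
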